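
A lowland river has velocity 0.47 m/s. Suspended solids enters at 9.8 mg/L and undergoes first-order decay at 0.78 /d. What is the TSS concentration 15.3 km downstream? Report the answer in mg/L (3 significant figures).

7.30 mg/L

Travel time t = 15.3 km / 0.47 m/s = 1.53e+04/0.47 = 3.255e+04 s = 0.3768 d.
First-order decay: C = 9.8·exp(−0.78·0.3768) = 9.8·0.7454 = 7.305 mg/L.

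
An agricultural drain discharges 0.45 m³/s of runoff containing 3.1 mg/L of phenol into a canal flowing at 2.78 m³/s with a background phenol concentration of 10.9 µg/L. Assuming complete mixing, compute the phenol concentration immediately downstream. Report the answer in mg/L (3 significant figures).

10.9 µg/L = 0.0109 mg/L.
Flow-weighted mixing gives C = (0.45·3.1 + 2.78·0.0109) / (0.45 + 2.78) = 1.425/3.23 = 0.4413 mg/L.

0.441 mg/L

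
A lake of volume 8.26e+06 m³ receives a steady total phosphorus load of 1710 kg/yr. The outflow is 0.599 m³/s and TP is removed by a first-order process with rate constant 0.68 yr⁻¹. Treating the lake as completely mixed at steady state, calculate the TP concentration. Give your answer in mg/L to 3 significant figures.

0.0697 mg/L

Outflow Q = 0.599 m³/s × 3.156e+07 s/yr = 1.89e+07 m³/yr.
Steady-state CSTR mass balance: W = Q·C + k·V·C, so C = W/(Q + kV).
Q + kV = 1.89e+07 + 0.68·8.26e+06 = 2.452e+07 m³/yr.
C = 1710/2.452e+07 = 6.974e-05 kg/m³ = 0.06974 mg/L.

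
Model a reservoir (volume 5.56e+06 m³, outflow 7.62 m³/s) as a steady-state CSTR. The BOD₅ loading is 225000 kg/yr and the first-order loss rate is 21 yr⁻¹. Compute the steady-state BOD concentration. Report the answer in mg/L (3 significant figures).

Outflow Q = 7.62 m³/s × 3.156e+07 s/yr = 2.405e+08 m³/yr.
Steady-state CSTR mass balance: W = Q·C + k·V·C, so C = W/(Q + kV).
Q + kV = 2.405e+08 + 21·5.56e+06 = 3.572e+08 m³/yr.
C = 225000/3.572e+08 = 0.0006298 kg/m³ = 0.6298 mg/L.

0.630 mg/L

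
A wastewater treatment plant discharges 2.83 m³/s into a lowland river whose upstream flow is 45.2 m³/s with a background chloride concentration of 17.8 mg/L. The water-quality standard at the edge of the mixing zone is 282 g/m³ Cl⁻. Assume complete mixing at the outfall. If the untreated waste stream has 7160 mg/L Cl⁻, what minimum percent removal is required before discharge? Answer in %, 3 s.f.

37.1 %

Mass balance: 282·48.03 = 2.83·Cₑ + 45.2·17.8.
Cₑ = (1.354e+04 − 804.6) / 2.83 = 4502 mg/L.
Required removal = 1 − 4502/7160 = 37.13 %.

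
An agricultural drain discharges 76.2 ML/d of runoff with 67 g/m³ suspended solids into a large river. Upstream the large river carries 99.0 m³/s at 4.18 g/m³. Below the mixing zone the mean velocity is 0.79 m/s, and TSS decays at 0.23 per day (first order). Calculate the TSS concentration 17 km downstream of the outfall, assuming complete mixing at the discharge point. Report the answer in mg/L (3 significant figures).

4.47 mg/L

76.2 ML/d = 0.8819 m³/s.
After complete mixing, C₀ = (0.8819·67 + 99·4.18) / 99.88 = 4.735 mg/L.
Travel time t = 1.7e+04 m / 0.79 m/s = 2.152e+04 s = 0.2491 d.
C = 4.735·exp(−0.23·0.2491) = 4.735·0.9443 = 4.471 mg/L.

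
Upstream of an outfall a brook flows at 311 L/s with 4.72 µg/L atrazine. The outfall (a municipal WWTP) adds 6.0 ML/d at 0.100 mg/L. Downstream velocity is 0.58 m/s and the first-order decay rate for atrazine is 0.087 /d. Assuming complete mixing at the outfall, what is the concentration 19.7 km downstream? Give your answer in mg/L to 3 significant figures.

6.0 ML/d = 0.06944 m³/s.
311 L/s = 0.311 m³/s.
4.72 µg/L = 0.00472 mg/L.
After complete mixing, C₀ = (0.06944·0.1 + 0.311·0.00472) / 0.3804 = 0.02211 mg/L.
Travel time t = 1.97e+04 m / 0.58 m/s = 3.397e+04 s = 0.3931 d.
C = 0.02211·exp(−0.087·0.3931) = 0.02211·0.9664 = 0.02137 mg/L.

0.0214 mg/L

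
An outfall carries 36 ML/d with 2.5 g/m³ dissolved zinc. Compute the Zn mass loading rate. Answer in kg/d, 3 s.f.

90.0 kg/d

36 ML/d = 0.4167 m³/s.
Mass flux = Q·C = 0.4167 m³/s × 2.5 g/m³ = 1.042 g/s.
= 1.042 g/s × 86.4 = 90 kg/d.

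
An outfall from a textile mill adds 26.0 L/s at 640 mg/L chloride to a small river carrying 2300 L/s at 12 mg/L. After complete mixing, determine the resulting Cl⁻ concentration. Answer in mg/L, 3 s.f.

26.0 L/s = 0.026 m³/s.
2300 L/s = 2.3 m³/s.
By mass balance at complete mixing, C = (0.026·640 + 2.3·12) / (0.026 + 2.3) = 44.24/2.326 = 19.02 mg/L.

19.0 mg/L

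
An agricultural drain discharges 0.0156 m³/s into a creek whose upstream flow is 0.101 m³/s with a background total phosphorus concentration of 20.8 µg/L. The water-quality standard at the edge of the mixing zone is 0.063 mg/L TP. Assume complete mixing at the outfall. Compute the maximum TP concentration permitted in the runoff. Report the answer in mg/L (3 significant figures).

20.8 µg/L = 0.0208 mg/L.
Mass balance: 0.063·0.1166 = 0.0156·Cₑ + 0.101·0.0208.
Cₑ = (0.007346 − 0.002101) / 0.0156 = 0.3362 mg/L.

0.336 mg/L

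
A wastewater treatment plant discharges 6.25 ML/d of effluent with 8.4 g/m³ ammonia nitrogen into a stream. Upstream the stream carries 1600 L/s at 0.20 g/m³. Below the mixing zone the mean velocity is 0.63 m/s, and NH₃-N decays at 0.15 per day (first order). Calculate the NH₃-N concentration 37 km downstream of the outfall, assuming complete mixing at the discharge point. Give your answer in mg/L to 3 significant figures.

6.25 ML/d = 0.07234 m³/s.
1600 L/s = 1.6 m³/s.
After complete mixing, C₀ = (0.07234·8.4 + 1.6·0.2) / 1.672 = 0.5547 mg/L.
Travel time t = 3.7e+04 m / 0.63 m/s = 5.873e+04 s = 0.6797 d.
C = 0.5547·exp(−0.15·0.6797) = 0.5547·0.9031 = 0.5009 mg/L.

0.501 mg/L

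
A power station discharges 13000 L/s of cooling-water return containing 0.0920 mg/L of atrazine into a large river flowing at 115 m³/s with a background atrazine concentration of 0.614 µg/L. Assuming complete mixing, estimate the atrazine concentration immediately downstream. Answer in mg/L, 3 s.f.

0.00990 mg/L

13000 L/s = 13 m³/s.
0.614 µg/L = 0.000614 mg/L.
By mass balance at complete mixing, C = (13·0.092 + 115·0.000614) / (13 + 115) = 1.267/128 = 0.009895 mg/L.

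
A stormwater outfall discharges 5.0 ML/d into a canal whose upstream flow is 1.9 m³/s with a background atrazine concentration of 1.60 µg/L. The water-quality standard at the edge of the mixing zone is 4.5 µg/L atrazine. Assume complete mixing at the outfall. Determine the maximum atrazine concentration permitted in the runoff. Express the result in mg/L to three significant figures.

0.0997 mg/L

5.0 ML/d = 0.05787 m³/s.
1.60 µg/L = 0.0016 mg/L.
4.5 µg/L = 0.0045 mg/L.
Mass balance: 0.0045·1.958 = 0.05787·Cₑ + 1.9·0.0016.
Cₑ = (0.00881 − 0.00304) / 0.05787 = 0.09971 mg/L.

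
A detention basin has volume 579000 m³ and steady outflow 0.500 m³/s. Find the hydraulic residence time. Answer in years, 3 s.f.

0.0367 yr

Q = 0.500 m³/s × 3.156e+07 s/yr = 1.578e+07 m³/yr.
Hydraulic residence time τ = V/Q = 579000/1.578e+07 = 0.03669 yr.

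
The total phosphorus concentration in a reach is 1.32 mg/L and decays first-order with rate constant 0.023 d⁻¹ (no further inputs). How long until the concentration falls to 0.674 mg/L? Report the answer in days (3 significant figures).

29.2 d

t = ln(C₀/C)/k = ln(1.32/0.674)/0.023 = 0.6722/0.023 = 29.22 d.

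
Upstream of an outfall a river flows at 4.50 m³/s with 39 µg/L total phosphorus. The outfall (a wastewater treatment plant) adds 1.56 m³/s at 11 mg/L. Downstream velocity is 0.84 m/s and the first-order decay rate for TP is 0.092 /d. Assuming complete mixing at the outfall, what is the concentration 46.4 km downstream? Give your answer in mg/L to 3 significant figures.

2.70 mg/L

39 µg/L = 0.039 mg/L.
After complete mixing, C₀ = (1.56·11 + 4.5·0.039) / 6.06 = 2.861 mg/L.
Travel time t = 4.64e+04 m / 0.84 m/s = 5.524e+04 s = 0.6393 d.
C = 2.861·exp(−0.092·0.6393) = 2.861·0.9429 = 2.697 mg/L.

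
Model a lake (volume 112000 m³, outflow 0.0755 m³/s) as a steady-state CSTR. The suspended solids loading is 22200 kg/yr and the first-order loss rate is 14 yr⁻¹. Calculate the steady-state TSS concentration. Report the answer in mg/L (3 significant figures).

5.62 mg/L

Outflow Q = 0.0755 m³/s × 3.156e+07 s/yr = 2.383e+06 m³/yr.
Steady-state CSTR mass balance: W = Q·C + k·V·C, so C = W/(Q + kV).
Q + kV = 2.383e+06 + 14·112000 = 3.951e+06 m³/yr.
C = 22200/3.951e+06 = 0.005619 kg/m³ = 5.619 mg/L.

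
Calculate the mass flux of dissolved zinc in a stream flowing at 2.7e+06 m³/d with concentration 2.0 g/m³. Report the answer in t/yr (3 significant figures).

1970 t/yr

2.7e+06 m³/d = 31.25 m³/s.
Mass flux = Q·C = 31.25 m³/s × 2 g/m³ = 62.5 g/s.
= 62.5 g/s × 31.56 = 1972 t/yr.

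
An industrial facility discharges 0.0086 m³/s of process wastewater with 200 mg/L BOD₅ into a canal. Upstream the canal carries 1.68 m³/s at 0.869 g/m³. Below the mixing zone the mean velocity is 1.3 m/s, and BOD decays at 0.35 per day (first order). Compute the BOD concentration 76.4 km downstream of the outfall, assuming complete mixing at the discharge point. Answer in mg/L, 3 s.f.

After complete mixing, C₀ = (0.0086·200 + 1.68·0.869) / 1.689 = 1.883 mg/L.
Travel time t = 7.64e+04 m / 1.3 m/s = 5.877e+04 s = 0.6802 d.
C = 1.883·exp(−0.35·0.6802) = 1.883·0.7881 = 1.484 mg/L.

1.48 mg/L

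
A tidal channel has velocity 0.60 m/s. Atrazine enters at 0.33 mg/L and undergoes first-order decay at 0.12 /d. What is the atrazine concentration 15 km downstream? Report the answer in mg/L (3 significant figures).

Travel time t = 15 km / 0.60 m/s = 1.5e+04/0.60 = 2.5e+04 s = 0.2894 d.
First-order decay: C = 0.33·exp(−0.12·0.2894) = 0.33·0.9659 = 0.3187 mg/L.

0.319 mg/L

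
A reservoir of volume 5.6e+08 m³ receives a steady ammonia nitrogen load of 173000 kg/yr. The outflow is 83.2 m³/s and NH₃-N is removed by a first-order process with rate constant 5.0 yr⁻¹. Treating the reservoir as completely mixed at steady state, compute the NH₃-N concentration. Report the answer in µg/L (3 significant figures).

31.9 µg/L

Outflow Q = 83.2 m³/s × 3.156e+07 s/yr = 2.626e+09 m³/yr.
Steady-state CSTR mass balance: W = Q·C + k·V·C, so C = W/(Q + kV).
Q + kV = 2.626e+09 + 5.0·5.6e+08 = 5.426e+09 m³/yr.
C = 173000/5.426e+09 = 3.189e-05 kg/m³ = 0.03189 mg/L = 31.89 µg/L.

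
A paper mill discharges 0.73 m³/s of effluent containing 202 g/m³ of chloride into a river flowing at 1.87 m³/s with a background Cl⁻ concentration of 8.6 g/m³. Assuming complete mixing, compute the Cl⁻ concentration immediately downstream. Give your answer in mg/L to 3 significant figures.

62.9 mg/L

By mass balance at complete mixing, C = (0.73·202 + 1.87·8.6) / (0.73 + 1.87) = 163.5/2.6 = 62.9 mg/L.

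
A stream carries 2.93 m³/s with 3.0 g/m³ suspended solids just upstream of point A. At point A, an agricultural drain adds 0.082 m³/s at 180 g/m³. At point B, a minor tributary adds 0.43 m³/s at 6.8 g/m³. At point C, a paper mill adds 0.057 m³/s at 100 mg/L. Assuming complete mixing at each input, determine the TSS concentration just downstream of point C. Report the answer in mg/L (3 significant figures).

9.20 mg/L

After input A: C = (2.93·3 + 0.082·180) / 3.012 = 7.819 mg/L.
After input B: C = (3.012·7.819 + 0.43·6.8) / 3.442 = 7.691 mg/L.
After input C: C = (3.442·7.691 + 0.057·100) / 3.499 = 9.195 mg/L.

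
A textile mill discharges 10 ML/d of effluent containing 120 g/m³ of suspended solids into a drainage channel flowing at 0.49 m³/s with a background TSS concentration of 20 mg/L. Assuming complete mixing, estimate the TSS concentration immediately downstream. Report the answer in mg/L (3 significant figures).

10 ML/d = 0.1157 m³/s.
By mass balance at complete mixing, C = (0.1157·120 + 0.49·20) / (0.1157 + 0.49) = 23.69/0.6057 = 39.11 mg/L.

39.1 mg/L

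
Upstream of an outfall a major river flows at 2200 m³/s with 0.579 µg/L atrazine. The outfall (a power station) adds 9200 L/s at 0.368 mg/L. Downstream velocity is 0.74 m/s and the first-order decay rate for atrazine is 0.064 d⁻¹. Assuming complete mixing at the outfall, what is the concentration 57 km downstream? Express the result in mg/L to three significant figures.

9200 L/s = 9.2 m³/s.
0.579 µg/L = 0.000579 mg/L.
After complete mixing, C₀ = (9.2·0.368 + 2200·0.000579) / 2209 = 0.002109 mg/L.
Travel time t = 5.7e+04 m / 0.74 m/s = 7.703e+04 s = 0.8915 d.
C = 0.002109·exp(−0.064·0.8915) = 0.002109·0.9445 = 0.001992 mg/L.

0.00199 mg/L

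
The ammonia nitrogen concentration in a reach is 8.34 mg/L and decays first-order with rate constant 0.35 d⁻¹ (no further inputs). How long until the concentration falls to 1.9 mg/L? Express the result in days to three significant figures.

t = ln(C₀/C)/k = ln(8.34/1.9)/0.35 = 1.479/0.35 = 4.226 d.

4.23 d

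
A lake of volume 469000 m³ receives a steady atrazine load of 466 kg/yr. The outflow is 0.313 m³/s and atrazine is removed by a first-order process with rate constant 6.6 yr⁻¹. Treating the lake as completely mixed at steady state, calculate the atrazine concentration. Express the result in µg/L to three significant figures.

35.9 µg/L

Outflow Q = 0.313 m³/s × 3.156e+07 s/yr = 9.878e+06 m³/yr.
Steady-state CSTR mass balance: W = Q·C + k·V·C, so C = W/(Q + kV).
Q + kV = 9.878e+06 + 6.6·469000 = 1.297e+07 m³/yr.
C = 466/1.297e+07 = 3.592e-05 kg/m³ = 0.03592 mg/L = 35.92 µg/L.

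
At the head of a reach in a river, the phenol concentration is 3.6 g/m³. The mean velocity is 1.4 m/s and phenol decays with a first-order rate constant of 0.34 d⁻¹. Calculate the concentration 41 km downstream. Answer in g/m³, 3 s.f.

Travel time t = 41 km / 1.4 m/s = 4.1e+04/1.4 = 2.929e+04 s = 0.339 d.
First-order decay: C = 3.6·exp(−0.34·0.339) = 3.6·0.8911 = 3.208 g/m³.

3.21 g/m³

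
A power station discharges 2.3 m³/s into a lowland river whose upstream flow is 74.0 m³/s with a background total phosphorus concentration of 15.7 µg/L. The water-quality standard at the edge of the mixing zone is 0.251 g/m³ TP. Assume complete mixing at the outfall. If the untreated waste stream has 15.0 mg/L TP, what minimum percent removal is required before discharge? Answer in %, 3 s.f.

15.7 µg/L = 0.0157 mg/L.
Mass balance: 0.251·76.3 = 2.3·Cₑ + 74·0.0157.
Cₑ = (19.15 − 1.162) / 2.3 = 7.822 mg/L.
Required removal = 1 − 7.822/15.0 = 47.86 %.

47.9 %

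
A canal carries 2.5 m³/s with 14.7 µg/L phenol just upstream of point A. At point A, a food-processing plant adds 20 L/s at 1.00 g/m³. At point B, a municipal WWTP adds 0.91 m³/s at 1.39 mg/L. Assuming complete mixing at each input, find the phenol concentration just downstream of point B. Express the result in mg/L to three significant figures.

14.7 µg/L = 0.0147 mg/L.
20 L/s = 0.02 m³/s.
After input A: C = (2.5·0.0147 + 0.02·1) / 2.52 = 0.02252 mg/L.
After input B: C = (2.52·0.02252 + 0.91·1.39) / 3.43 = 0.3853 mg/L.

0.385 mg/L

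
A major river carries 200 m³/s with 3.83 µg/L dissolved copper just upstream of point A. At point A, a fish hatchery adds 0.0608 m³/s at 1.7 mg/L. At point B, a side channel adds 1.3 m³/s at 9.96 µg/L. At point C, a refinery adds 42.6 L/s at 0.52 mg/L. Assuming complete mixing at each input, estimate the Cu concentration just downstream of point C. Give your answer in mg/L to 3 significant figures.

0.00449 mg/L

3.83 µg/L = 0.00383 mg/L.
After input A: C = (200·0.00383 + 0.0608·1.7) / 200.1 = 0.004345 mg/L.
9.96 µg/L = 0.00996 mg/L.
After input B: C = (200.1·0.004345 + 1.3·0.00996) / 201.4 = 0.004382 mg/L.
42.6 L/s = 0.0426 m³/s.
After input C: C = (201.4·0.004382 + 0.0426·0.52) / 201.4 = 0.004491 mg/L.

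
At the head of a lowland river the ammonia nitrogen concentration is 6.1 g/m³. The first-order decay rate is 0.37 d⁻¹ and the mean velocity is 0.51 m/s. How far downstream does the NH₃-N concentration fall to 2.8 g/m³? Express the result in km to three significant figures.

From C = C₀·e^(−kt), t = ln(C₀/C)/k = ln(6.1/2.8)/0.37 = 0.7787/0.37 = 2.105 d.
Distance = v·t = 0.51 m/s × 1.818e+05 s = 9.273e+04 m = 92.73 km.

92.7 km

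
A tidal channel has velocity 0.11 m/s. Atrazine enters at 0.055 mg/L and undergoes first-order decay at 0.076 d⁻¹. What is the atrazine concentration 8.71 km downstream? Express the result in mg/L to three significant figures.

0.0513 mg/L

Travel time t = 8.71 km / 0.11 m/s = 8710/0.11 = 7.918e+04 s = 0.9165 d.
First-order decay: C = 0.055·exp(−0.076·0.9165) = 0.055·0.9327 = 0.0513 mg/L.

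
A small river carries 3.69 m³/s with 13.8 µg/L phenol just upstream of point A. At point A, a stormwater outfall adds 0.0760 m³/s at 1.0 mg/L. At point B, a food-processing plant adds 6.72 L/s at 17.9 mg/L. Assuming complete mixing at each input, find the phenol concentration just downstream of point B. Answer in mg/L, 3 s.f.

0.0655 mg/L

13.8 µg/L = 0.0138 mg/L.
After input A: C = (3.69·0.0138 + 0.076·1) / 3.766 = 0.0337 mg/L.
6.72 L/s = 0.00672 m³/s.
After input B: C = (3.766·0.0337 + 0.00672·17.9) / 3.773 = 0.06553 mg/L.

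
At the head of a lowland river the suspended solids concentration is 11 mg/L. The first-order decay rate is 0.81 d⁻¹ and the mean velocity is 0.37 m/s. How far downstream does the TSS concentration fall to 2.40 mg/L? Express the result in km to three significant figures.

From C = C₀·e^(−kt), t = ln(C₀/C)/k = ln(11/2.40)/0.81 = 1.522/0.81 = 1.88 d.
Distance = v·t = 0.37 m/s × 1.624e+05 s = 6.009e+04 m = 60.09 km.

60.1 km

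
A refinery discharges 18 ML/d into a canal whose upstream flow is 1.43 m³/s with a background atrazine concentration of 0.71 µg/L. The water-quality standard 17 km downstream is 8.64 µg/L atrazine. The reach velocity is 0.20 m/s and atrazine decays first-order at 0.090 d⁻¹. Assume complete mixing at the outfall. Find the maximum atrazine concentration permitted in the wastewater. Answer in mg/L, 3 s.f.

18 ML/d = 0.2083 m³/s.
0.71 µg/L = 0.00071 mg/L.
8.64 µg/L = 0.00864 mg/L.
Travel time to the compliance point: t = 1.7e+04/0.20 = 8.5e+04 s = 0.9838 d; decay factor exp(−0.090·0.9838) = 0.9153.
So the concentration just after mixing may be at most 0.00864/0.9153 = 0.00944 mg/L.
Mass balance: 0.00944·1.638 = 0.2083·Cₑ + 1.43·0.00071.
Cₑ = (0.01547 − 0.001015) / 0.2083 = 0.06936 mg/L.

0.0694 mg/L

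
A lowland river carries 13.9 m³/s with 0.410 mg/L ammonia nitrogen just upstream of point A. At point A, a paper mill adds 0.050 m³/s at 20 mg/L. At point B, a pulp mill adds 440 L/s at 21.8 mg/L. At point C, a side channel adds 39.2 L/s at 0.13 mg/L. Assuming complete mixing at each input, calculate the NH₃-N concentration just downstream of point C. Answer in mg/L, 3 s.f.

1.13 mg/L

After input A: C = (13.9·0.41 + 0.05·20) / 13.95 = 0.4802 mg/L.
440 L/s = 0.44 m³/s.
After input B: C = (13.95·0.4802 + 0.44·21.8) / 14.39 = 1.132 mg/L.
39.2 L/s = 0.0392 m³/s.
After input C: C = (14.39·1.132 + 0.0392·0.13) / 14.43 = 1.129 mg/L.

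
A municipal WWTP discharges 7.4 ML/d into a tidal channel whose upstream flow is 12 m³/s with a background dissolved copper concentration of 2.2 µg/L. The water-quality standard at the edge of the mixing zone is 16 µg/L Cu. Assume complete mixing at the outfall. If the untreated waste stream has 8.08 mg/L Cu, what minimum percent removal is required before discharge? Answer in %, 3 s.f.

75.9 %

7.4 ML/d = 0.08565 m³/s.
2.2 µg/L = 0.0022 mg/L.
16 µg/L = 0.016 mg/L.
Mass balance: 0.016·12.09 = 0.08565·Cₑ + 12·0.0022.
Cₑ = (0.1934 − 0.0264) / 0.08565 = 1.949 mg/L.
Required removal = 1 − 1.949/8.08 = 75.87 %.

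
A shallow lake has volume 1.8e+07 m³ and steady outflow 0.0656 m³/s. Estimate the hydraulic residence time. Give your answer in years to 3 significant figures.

Q = 0.0656 m³/s × 3.156e+07 s/yr = 2.07e+06 m³/yr.
Hydraulic residence time τ = V/Q = 1.8e+07/2.07e+06 = 8.695 yr.

8.69 yr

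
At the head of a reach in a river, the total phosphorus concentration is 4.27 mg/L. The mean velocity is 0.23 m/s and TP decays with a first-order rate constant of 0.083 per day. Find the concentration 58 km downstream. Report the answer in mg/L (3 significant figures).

Travel time t = 58 km / 0.23 m/s = 5.8e+04/0.23 = 2.522e+05 s = 2.919 d.
First-order decay: C = 4.27·exp(−0.083·2.919) = 4.27·0.7849 = 3.351 mg/L.

3.35 mg/L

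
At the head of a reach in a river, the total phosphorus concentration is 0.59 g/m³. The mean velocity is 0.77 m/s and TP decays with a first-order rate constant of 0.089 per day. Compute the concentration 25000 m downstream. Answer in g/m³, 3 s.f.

Travel time t = 25000 m / 0.77 m/s = 2.5e+04/0.77 = 3.247e+04 s = 0.3758 d.
First-order decay: C = 0.59·exp(−0.089·0.3758) = 0.59·0.9671 = 0.5706 g/m³.

0.571 g/m³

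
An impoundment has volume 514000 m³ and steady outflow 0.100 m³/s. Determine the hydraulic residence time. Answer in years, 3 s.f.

Q = 0.100 m³/s × 3.156e+07 s/yr = 3.156e+06 m³/yr.
Hydraulic residence time τ = V/Q = 514000/3.156e+06 = 0.1629 yr.

0.163 yr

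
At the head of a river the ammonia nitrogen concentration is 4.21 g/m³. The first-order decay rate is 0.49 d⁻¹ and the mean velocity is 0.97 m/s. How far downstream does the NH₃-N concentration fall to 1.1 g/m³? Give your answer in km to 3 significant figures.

From C = C₀·e^(−kt), t = ln(C₀/C)/k = ln(4.21/1.1)/0.49 = 1.342/0.49 = 2.739 d.
Distance = v·t = 0.97 m/s × 2.367e+05 s = 2.296e+05 m = 229.6 km.

230 km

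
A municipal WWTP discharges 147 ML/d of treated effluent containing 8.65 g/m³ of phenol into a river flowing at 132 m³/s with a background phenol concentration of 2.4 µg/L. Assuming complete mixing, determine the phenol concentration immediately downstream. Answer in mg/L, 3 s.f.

0.112 mg/L

147 ML/d = 1.701 m³/s.
2.4 µg/L = 0.0024 mg/L.
Conservation of mass across the mixing zone: C = (1.701·8.65 + 132·0.0024) / (1.701 + 132) = 15.03/133.7 = 0.1124 mg/L.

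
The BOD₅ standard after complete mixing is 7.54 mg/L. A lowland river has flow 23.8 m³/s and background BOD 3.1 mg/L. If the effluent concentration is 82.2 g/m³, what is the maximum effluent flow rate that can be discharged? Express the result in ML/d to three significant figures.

Mass balance at complete mixing: C_std·(Q_w + Q_r) = Q_w·C_e + Q_r·C_b.
Rearranging, Q_w = Q_r·(C_std − C_b)/(C_e − C_std) = 23.8·(7.54 − 3.1) / (82.2 − 7.54) = 1.415 m³/s.
= 122.3 ML/d.

122 ML/d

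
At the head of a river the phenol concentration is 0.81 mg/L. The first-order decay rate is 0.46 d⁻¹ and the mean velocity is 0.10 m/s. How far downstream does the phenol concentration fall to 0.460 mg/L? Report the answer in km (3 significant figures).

From C = C₀·e^(−kt), t = ln(C₀/C)/k = ln(0.81/0.460)/0.46 = 0.5658/0.46 = 1.23 d.
Distance = v·t = 0.10 m/s × 1.063e+05 s = 1.063e+04 m = 10.63 km.

10.6 km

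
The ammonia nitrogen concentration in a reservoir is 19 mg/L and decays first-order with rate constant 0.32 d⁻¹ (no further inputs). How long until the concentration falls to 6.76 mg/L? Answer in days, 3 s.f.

t = ln(C₀/C)/k = ln(19/6.76)/0.32 = 1.033/0.32 = 3.229 d.

3.23 d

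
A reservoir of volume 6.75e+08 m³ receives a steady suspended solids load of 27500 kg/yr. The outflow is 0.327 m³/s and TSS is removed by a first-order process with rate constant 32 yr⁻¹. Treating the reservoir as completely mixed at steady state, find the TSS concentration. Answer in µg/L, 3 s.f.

1.27 µg/L

Outflow Q = 0.327 m³/s × 3.156e+07 s/yr = 1.032e+07 m³/yr.
Steady-state CSTR mass balance: W = Q·C + k·V·C, so C = W/(Q + kV).
Q + kV = 1.032e+07 + 32·6.75e+08 = 2.161e+10 m³/yr.
C = 27500/2.161e+10 = 1.273e-06 kg/m³ = 0.001273 mg/L = 1.273 µg/L.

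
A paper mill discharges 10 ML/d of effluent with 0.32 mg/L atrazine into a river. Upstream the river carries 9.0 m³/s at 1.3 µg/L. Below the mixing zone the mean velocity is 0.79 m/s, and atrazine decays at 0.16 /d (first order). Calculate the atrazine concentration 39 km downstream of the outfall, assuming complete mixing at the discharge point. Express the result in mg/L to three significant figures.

10 ML/d = 0.1157 m³/s.
1.3 µg/L = 0.0013 mg/L.
After complete mixing, C₀ = (0.1157·0.32 + 9·0.0013) / 9.116 = 0.005346 mg/L.
Travel time t = 3.9e+04 m / 0.79 m/s = 4.937e+04 s = 0.5714 d.
C = 0.005346·exp(−0.16·0.5714) = 0.005346·0.9126 = 0.004879 mg/L.

0.00488 mg/L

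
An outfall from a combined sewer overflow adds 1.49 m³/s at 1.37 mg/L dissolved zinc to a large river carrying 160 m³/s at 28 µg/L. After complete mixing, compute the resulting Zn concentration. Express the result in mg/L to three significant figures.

0.0404 mg/L

28 µg/L = 0.028 mg/L.
By mass balance at complete mixing, C = (1.49·1.37 + 160·0.028) / (1.49 + 160) = 6.521/161.5 = 0.04038 mg/L.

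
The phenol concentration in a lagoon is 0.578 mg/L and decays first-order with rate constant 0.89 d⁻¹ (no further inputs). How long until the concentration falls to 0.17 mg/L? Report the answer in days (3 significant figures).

1.38 d

t = ln(C₀/C)/k = ln(0.578/0.17)/0.89 = 1.224/0.89 = 1.375 d.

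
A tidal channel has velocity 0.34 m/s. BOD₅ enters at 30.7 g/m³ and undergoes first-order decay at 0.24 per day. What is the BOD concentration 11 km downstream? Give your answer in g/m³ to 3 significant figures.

28.1 g/m³

Travel time t = 11 km / 0.34 m/s = 1.1e+04/0.34 = 3.235e+04 s = 0.3745 d.
First-order decay: C = 30.7·exp(−0.24·0.3745) = 30.7·0.9141 = 28.06 g/m³.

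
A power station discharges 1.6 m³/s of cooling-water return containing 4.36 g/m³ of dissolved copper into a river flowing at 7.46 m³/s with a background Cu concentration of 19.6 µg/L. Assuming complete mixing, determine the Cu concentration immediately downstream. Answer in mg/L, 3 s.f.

19.6 µg/L = 0.0196 mg/L.
By mass balance at complete mixing, C = (1.6·4.36 + 7.46·0.0196) / (1.6 + 7.46) = 7.122/9.06 = 0.7861 mg/L.

0.786 mg/L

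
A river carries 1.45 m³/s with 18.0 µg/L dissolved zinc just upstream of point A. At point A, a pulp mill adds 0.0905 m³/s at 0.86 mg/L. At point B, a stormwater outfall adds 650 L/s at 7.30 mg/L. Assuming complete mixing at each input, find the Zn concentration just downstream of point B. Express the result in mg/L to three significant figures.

18.0 µg/L = 0.018 mg/L.
After input A: C = (1.45·0.018 + 0.0905·0.86) / 1.54 = 0.06747 mg/L.
650 L/s = 0.65 m³/s.
After input B: C = (1.54·0.06747 + 0.65·7.3) / 2.191 = 2.214 mg/L.

2.21 mg/L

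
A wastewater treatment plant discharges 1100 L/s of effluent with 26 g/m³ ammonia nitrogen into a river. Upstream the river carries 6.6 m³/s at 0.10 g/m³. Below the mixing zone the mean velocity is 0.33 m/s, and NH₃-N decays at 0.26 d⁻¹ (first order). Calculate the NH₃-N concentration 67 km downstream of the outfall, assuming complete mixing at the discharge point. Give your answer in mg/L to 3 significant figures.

1100 L/s = 1.1 m³/s.
After complete mixing, C₀ = (1.1·26 + 6.6·0.1) / 7.7 = 3.8 mg/L.
Travel time t = 6.7e+04 m / 0.33 m/s = 2.03e+05 s = 2.35 d.
C = 3.8·exp(−0.26·2.35) = 3.8·0.5428 = 2.063 mg/L.

2.06 mg/L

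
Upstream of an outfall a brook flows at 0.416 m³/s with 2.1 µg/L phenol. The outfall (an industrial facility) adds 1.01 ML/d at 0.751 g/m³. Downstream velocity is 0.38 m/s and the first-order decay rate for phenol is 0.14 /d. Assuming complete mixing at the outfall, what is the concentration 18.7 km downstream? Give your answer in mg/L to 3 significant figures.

0.0208 mg/L

1.01 ML/d = 0.01169 m³/s.
2.1 µg/L = 0.0021 mg/L.
After complete mixing, C₀ = (0.01169·0.751 + 0.416·0.0021) / 0.4277 = 0.02257 mg/L.
Travel time t = 1.87e+04 m / 0.38 m/s = 4.921e+04 s = 0.5696 d.
C = 0.02257·exp(−0.14·0.5696) = 0.02257·0.9234 = 0.02084 mg/L.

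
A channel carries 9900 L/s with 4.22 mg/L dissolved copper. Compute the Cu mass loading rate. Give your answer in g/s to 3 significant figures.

9900 L/s = 9.9 m³/s.
Mass flux = Q·C = 9.9 m³/s × 4.22 g/m³ = 41.78 g/s.

41.8 g/s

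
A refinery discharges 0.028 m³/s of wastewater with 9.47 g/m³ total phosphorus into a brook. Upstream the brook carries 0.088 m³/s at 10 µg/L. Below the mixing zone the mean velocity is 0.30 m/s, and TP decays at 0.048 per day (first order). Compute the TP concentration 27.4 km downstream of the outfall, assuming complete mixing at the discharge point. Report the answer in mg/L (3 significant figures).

10 µg/L = 0.01 mg/L.
After complete mixing, C₀ = (0.028·9.47 + 0.088·0.01) / 0.116 = 2.293 mg/L.
Travel time t = 2.74e+04 m / 0.30 m/s = 9.133e+04 s = 1.057 d.
C = 2.293·exp(−0.048·1.057) = 2.293·0.9505 = 2.18 mg/L.

2.18 mg/L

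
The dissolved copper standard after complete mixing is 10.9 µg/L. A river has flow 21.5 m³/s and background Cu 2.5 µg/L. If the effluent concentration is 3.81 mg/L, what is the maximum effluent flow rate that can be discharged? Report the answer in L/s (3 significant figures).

2.5 µg/L = 0.0025 mg/L.
10.9 µg/L = 0.0109 mg/L.
Mass balance at complete mixing: C_std·(Q_w + Q_r) = Q_w·C_e + Q_r·C_b.
Rearranging, Q_w = Q_r·(C_std − C_b)/(C_e − C_std) = 21.5·(0.0109 − 0.0025) / (3.81 − 0.0109) = 0.04754 m³/s.
= 47.54 L/s.

47.5 L/s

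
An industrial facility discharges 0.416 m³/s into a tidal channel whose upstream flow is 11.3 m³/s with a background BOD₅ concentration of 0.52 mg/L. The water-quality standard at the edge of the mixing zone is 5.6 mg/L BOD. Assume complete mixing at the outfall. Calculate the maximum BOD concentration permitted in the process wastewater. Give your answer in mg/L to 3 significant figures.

144 mg/L

Mass balance: 5.6·11.72 = 0.416·Cₑ + 11.3·0.52.
Cₑ = (65.61 − 5.876) / 0.416 = 143.6 mg/L.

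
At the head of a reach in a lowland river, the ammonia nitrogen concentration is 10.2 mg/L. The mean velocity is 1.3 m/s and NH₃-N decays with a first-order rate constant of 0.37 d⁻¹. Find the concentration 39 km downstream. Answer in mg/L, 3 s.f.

Travel time t = 39 km / 1.3 m/s = 3.9e+04/1.3 = 3e+04 s = 0.3472 d.
First-order decay: C = 10.2·exp(−0.37·0.3472) = 10.2·0.8794 = 8.97 mg/L.

8.97 mg/L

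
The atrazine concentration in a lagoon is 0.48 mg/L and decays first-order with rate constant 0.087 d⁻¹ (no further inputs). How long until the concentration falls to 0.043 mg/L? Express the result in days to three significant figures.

27.7 d

t = ln(C₀/C)/k = ln(0.48/0.043)/0.087 = 2.413/0.087 = 27.73 d.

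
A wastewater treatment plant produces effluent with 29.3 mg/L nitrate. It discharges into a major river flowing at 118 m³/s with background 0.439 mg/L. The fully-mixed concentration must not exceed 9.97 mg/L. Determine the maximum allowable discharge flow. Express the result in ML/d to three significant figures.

Mass balance at complete mixing: C_std·(Q_w + Q_r) = Q_w·C_e + Q_r·C_b.
Rearranging, Q_w = Q_r·(C_std − C_b)/(C_e − C_std) = 118·(9.97 − 0.439) / (29.3 − 9.97) = 58.18 m³/s.
= 5027 ML/d.

5030 ML/d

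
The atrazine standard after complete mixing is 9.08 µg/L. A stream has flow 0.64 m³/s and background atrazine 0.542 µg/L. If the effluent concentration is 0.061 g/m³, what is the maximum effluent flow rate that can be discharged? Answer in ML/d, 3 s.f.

0.542 µg/L = 0.000542 mg/L.
9.08 µg/L = 0.00908 mg/L.
Mass balance at complete mixing: C_std·(Q_w + Q_r) = Q_w·C_e + Q_r·C_b.
Rearranging, Q_w = Q_r·(C_std − C_b)/(C_e − C_std) = 0.64·(0.00908 − 0.000542) / (0.061 − 0.00908) = 0.1052 m³/s.
= 9.093 ML/d.

9.09 ML/d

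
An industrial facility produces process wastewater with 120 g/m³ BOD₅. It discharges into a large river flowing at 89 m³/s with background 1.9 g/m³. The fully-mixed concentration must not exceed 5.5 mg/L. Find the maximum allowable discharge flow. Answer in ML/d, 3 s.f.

242 ML/d

Mass balance at complete mixing: C_std·(Q_w + Q_r) = Q_w·C_e + Q_r·C_b.
Rearranging, Q_w = Q_r·(C_std − C_b)/(C_e − C_std) = 89·(5.5 − 1.9) / (120 − 5.5) = 2.798 m³/s.
= 241.8 ML/d.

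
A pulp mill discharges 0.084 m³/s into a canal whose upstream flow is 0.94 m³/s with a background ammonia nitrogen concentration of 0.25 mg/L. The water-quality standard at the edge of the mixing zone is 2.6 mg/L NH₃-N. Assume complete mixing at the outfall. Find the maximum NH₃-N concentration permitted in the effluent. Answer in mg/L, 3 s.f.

28.9 mg/L

Mass balance: 2.6·1.024 = 0.084·Cₑ + 0.94·0.25.
Cₑ = (2.662 − 0.235) / 0.084 = 28.9 mg/L.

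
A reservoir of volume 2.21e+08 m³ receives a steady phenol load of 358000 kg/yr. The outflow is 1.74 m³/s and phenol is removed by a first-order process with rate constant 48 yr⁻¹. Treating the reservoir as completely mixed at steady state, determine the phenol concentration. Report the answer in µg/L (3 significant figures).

Outflow Q = 1.74 m³/s × 3.156e+07 s/yr = 5.491e+07 m³/yr.
Steady-state CSTR mass balance: W = Q·C + k·V·C, so C = W/(Q + kV).
Q + kV = 5.491e+07 + 48·2.21e+08 = 1.066e+10 m³/yr.
C = 358000/1.066e+10 = 3.357e-05 kg/m³ = 0.03357 mg/L = 33.57 µg/L.

33.6 µg/L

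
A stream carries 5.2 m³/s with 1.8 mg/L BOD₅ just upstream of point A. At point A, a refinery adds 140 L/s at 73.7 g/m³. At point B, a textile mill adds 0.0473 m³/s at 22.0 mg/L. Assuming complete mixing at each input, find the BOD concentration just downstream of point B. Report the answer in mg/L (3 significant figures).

140 L/s = 0.14 m³/s.
After input A: C = (5.2·1.8 + 0.14·73.7) / 5.34 = 3.685 mg/L.
After input B: C = (5.34·3.685 + 0.0473·22) / 5.387 = 3.846 mg/L.

3.85 mg/L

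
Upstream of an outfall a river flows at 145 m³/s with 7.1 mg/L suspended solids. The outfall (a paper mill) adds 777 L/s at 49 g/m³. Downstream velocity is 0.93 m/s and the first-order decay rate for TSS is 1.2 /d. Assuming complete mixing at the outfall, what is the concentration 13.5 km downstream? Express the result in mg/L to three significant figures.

5.99 mg/L

777 L/s = 0.777 m³/s.
After complete mixing, C₀ = (0.777·49 + 145·7.1) / 145.8 = 7.323 mg/L.
Travel time t = 1.35e+04 m / 0.93 m/s = 1.452e+04 s = 0.168 d.
C = 7.323·exp(−1.2·0.168) = 7.323·0.8174 = 5.986 mg/L.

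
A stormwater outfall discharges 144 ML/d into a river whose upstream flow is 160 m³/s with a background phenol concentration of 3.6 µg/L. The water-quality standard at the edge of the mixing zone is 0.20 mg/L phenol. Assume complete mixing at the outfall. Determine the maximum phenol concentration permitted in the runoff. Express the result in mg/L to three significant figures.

144 ML/d = 1.667 m³/s.
3.6 µg/L = 0.0036 mg/L.
Mass balance: 0.2·161.7 = 1.667·Cₑ + 160·0.0036.
Cₑ = (32.33 − 0.576) / 1.667 = 19.05 mg/L.

19.1 mg/L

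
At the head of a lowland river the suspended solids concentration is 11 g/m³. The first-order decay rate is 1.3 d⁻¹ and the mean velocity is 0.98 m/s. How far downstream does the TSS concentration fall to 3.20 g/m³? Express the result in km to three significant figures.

80.4 km

From C = C₀·e^(−kt), t = ln(C₀/C)/k = ln(11/3.20)/1.3 = 1.235/1.3 = 0.9498 d.
Distance = v·t = 0.98 m/s × 8.206e+04 s = 8.042e+04 m = 80.42 km.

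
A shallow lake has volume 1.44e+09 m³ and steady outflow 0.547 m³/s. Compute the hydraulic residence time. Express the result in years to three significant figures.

Q = 0.547 m³/s × 3.156e+07 s/yr = 1.726e+07 m³/yr.
Hydraulic residence time τ = V/Q = 1.44e+09/1.726e+07 = 83.42 yr.

83.4 yr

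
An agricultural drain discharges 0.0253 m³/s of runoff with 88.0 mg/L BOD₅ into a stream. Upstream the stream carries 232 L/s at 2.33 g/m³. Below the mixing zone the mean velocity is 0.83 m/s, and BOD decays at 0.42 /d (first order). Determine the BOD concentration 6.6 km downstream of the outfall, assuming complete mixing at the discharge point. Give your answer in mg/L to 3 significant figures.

232 L/s = 0.232 m³/s.
After complete mixing, C₀ = (0.0253·88 + 0.232·2.33) / 0.2573 = 10.75 mg/L.
Travel time t = 6600 m / 0.83 m/s = 7952 s = 0.09203 d.
C = 10.75·exp(−0.42·0.09203) = 10.75·0.9621 = 10.35 mg/L.

10.3 mg/L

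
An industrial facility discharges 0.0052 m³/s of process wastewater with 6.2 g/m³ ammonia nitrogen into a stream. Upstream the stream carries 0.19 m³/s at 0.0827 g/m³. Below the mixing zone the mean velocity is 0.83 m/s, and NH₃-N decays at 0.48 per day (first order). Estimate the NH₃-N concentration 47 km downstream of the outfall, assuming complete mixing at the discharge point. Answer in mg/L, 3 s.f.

After complete mixing, C₀ = (0.0052·6.2 + 0.19·0.0827) / 0.1952 = 0.2457 mg/L.
Travel time t = 4.7e+04 m / 0.83 m/s = 5.663e+04 s = 0.6554 d.
C = 0.2457·exp(−0.48·0.6554) = 0.2457·0.7301 = 0.1794 mg/L.

0.179 mg/L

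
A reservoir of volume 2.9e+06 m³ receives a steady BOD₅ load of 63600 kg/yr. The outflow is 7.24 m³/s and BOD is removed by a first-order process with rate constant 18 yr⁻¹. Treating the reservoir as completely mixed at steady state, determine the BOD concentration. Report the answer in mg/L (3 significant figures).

Outflow Q = 7.24 m³/s × 3.156e+07 s/yr = 2.285e+08 m³/yr.
Steady-state CSTR mass balance: W = Q·C + k·V·C, so C = W/(Q + kV).
Q + kV = 2.285e+08 + 18·2.9e+06 = 2.807e+08 m³/yr.
C = 63600/2.807e+08 = 0.0002266 kg/m³ = 0.2266 mg/L.

0.227 mg/L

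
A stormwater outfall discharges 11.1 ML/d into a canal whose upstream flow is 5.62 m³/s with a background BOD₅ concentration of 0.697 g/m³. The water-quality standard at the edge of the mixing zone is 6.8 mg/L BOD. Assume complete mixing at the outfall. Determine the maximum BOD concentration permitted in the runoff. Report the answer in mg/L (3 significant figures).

11.1 ML/d = 0.1285 m³/s.
Mass balance: 6.8·5.748 = 0.1285·Cₑ + 5.62·0.697.
Cₑ = (39.09 − 3.917) / 0.1285 = 273.8 mg/L.

274 mg/L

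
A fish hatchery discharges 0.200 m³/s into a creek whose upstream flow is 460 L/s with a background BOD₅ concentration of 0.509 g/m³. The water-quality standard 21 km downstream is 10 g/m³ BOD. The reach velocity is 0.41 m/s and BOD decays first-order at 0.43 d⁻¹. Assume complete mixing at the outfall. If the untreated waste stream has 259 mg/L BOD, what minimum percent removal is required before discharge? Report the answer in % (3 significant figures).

460 L/s = 0.46 m³/s.
Travel time to the compliance point: t = 2.1e+04/0.41 = 5.122e+04 s = 0.5928 d; decay factor exp(−0.43·0.5928) = 0.775.
So the concentration just after mixing may be at most 10/0.775 = 12.9 mg/L.
Mass balance: 12.9·0.66 = 0.2·Cₑ + 0.46·0.509.
Cₑ = (8.516 − 0.2341) / 0.2 = 41.41 mg/L.
Required removal = 1 − 41.41/259 = 84.01 %.

84.0 %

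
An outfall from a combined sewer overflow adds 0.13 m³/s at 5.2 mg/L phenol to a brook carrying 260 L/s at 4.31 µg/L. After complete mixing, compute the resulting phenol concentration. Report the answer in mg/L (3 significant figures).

260 L/s = 0.26 m³/s.
4.31 µg/L = 0.00431 mg/L.
Conservation of mass across the mixing zone: C = (0.13·5.2 + 0.26·0.00431) / (0.13 + 0.26) = 0.6771/0.39 = 1.736 mg/L.

1.74 mg/L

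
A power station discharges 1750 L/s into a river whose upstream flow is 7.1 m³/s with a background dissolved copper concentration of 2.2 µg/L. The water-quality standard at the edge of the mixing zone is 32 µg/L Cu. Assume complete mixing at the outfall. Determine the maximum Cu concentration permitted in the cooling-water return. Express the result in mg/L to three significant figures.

1750 L/s = 1.75 m³/s.
2.2 µg/L = 0.0022 mg/L.
32 µg/L = 0.032 mg/L.
Mass balance: 0.032·8.85 = 1.75·Cₑ + 7.1·0.0022.
Cₑ = (0.2832 − 0.01562) / 1.75 = 0.1529 mg/L.

0.153 mg/L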